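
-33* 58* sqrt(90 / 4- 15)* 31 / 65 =-29667* sqrt(30) / 65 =-2499.89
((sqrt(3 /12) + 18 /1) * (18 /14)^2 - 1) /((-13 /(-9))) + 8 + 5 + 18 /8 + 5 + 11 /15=121901 /2940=41.46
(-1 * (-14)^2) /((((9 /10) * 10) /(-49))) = 9604 /9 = 1067.11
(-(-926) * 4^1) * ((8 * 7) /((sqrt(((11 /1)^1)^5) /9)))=1866816 * sqrt(11) /1331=4651.79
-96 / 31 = -3.10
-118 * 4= -472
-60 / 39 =-20 / 13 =-1.54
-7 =-7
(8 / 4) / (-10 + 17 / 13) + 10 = 1104 / 113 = 9.77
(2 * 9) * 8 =144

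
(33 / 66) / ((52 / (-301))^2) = 90601 / 5408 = 16.75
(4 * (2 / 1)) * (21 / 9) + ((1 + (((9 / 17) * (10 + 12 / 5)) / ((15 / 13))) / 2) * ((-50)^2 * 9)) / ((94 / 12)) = 26515544 / 2397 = 11061.97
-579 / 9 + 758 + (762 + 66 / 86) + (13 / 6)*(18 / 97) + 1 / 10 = 182306423 / 125130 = 1456.94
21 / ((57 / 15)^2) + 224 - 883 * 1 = -237374 / 361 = -657.55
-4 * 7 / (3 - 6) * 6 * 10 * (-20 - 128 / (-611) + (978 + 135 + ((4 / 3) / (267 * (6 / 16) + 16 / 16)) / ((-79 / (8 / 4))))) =71718197588240 / 117148863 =612197.13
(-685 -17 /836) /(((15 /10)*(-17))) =572677 /21318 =26.86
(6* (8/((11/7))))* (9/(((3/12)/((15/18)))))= 10080/11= 916.36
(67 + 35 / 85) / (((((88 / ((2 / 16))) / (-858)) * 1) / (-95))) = 2122965 / 272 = 7805.02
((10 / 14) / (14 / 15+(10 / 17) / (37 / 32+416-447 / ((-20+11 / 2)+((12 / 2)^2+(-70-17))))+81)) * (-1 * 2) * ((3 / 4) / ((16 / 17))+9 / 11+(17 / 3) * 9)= -83938310993925 / 91498968942304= -0.92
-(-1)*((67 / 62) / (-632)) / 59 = -67 / 2311856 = -0.00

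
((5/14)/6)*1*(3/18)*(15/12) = 25/2016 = 0.01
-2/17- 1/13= -0.19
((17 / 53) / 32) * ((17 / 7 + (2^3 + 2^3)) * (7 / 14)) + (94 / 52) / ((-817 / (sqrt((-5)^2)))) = 0.08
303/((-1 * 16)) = -303/16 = -18.94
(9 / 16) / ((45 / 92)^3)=48668 / 10125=4.81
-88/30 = -44/15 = -2.93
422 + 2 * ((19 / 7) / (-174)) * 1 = 421.97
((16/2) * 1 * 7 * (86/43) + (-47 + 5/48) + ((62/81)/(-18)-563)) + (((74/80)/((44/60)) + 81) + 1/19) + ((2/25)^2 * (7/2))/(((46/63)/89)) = -412.89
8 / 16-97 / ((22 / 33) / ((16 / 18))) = -773 / 6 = -128.83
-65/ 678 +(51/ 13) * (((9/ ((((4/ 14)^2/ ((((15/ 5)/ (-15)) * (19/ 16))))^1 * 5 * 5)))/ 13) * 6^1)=-1.99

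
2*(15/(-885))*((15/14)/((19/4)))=-60/7847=-0.01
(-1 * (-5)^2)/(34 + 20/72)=-450/617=-0.73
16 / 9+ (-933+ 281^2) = 702268 / 9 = 78029.78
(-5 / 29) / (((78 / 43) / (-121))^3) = 704257502135 / 13762008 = 51174.04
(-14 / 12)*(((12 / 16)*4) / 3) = -7 / 6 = -1.17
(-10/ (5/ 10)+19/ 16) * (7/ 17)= -2107/ 272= -7.75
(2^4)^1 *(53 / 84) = 212 / 21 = 10.10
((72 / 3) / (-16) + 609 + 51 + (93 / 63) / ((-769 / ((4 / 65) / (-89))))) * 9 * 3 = 1107330553377 / 62281310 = 17779.50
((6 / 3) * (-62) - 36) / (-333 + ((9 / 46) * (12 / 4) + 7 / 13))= 95680 / 198461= 0.48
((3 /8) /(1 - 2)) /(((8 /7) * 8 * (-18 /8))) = 7 /384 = 0.02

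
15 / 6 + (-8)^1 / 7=1.36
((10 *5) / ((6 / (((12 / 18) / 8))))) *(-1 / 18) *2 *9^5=-18225 / 4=-4556.25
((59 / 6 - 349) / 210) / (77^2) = -37 / 135828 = -0.00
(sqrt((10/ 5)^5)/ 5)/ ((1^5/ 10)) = 8 * sqrt(2) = 11.31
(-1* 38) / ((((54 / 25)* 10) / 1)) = -95 / 54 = -1.76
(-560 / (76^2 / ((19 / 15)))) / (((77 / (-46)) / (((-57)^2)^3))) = 27677834622 / 11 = 2516166783.82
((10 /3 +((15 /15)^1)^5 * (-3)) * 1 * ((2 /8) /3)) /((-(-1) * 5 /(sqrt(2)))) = sqrt(2) /180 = 0.01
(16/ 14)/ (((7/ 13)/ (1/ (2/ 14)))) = 14.86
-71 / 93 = -0.76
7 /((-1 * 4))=-7 /4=-1.75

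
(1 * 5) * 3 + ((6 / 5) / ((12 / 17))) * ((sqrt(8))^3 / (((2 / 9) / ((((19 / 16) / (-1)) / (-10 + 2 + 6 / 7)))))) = 15 + 20349 * sqrt(2) / 1000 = 43.78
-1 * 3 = -3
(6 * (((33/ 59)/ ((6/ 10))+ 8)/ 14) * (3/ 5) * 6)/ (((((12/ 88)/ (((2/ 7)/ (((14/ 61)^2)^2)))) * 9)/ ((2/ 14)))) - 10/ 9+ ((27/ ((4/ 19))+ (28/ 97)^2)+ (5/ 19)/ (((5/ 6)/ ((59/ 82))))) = 18759657196759740781/ 64104973213429260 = 292.64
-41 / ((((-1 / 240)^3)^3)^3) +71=755940098546311437191748193504286736384000000000000000000000000071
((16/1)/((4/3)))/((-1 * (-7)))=12/7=1.71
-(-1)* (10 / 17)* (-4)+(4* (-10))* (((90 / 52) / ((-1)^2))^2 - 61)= 6659110 / 2873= 2317.82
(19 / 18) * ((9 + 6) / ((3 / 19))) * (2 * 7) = 12635 / 9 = 1403.89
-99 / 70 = -1.41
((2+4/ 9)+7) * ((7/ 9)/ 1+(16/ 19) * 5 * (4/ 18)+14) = 228395/ 1539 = 148.40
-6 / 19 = -0.32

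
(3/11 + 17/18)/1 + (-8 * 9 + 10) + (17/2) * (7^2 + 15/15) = 72115/198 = 364.22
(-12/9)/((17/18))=-24/17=-1.41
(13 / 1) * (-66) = -858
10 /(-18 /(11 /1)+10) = 55 /46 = 1.20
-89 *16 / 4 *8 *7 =-19936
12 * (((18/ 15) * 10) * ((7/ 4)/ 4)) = 63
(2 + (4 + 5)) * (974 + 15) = 10879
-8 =-8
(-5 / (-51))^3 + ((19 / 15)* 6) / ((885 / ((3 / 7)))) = 6331363 / 1369621575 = 0.00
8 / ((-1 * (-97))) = 8 / 97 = 0.08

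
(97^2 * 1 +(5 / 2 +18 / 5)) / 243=94151 / 2430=38.75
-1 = -1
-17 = -17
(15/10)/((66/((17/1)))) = 17/44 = 0.39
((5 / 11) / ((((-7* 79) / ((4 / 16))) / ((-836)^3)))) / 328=8299390 / 22673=366.05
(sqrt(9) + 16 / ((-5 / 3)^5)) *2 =10974 / 3125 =3.51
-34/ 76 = -17/ 38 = -0.45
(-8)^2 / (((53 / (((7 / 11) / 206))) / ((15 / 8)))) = 420 / 60049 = 0.01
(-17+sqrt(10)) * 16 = -272+16 * sqrt(10) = -221.40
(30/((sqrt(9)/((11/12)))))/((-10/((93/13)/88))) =-31/416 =-0.07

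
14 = 14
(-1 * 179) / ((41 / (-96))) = 17184 / 41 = 419.12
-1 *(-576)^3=191102976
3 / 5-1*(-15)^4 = -253122 / 5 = -50624.40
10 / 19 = 0.53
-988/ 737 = -1.34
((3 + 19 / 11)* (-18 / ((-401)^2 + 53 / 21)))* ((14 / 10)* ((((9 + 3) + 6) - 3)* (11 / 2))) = -103194 / 1688437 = -0.06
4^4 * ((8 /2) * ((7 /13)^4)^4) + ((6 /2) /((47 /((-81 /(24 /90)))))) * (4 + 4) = -4849287646462927283962 /31274580631609452527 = -155.06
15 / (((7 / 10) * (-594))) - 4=-2797 / 693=-4.04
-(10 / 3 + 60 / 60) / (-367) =13 / 1101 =0.01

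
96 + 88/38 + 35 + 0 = 2533/19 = 133.32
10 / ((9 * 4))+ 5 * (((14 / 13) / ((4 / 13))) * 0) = 5 / 18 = 0.28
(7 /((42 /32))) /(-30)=-8 /45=-0.18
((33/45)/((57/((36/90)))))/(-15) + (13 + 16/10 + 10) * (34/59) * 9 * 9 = 4344364852/3783375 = 1148.28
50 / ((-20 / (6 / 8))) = -15 / 8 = -1.88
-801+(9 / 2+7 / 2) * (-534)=-5073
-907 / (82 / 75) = -829.57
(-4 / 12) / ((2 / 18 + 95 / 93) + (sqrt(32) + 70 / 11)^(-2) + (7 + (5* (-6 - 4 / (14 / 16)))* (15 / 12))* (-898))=-71275581172125372 / 11343140926092365699401 - 947652940080* sqrt(2) / 11343140926092365699401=-0.00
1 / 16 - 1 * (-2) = 33 / 16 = 2.06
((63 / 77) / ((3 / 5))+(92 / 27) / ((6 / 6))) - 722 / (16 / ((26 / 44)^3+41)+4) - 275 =-124308567217 / 285926058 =-434.76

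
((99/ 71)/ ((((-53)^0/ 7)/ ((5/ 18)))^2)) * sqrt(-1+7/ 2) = 13475 * sqrt(10)/ 5112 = 8.34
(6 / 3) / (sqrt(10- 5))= 2 * sqrt(5) / 5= 0.89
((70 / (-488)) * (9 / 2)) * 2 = -315 / 244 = -1.29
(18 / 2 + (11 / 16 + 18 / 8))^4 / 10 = 1330863361 / 655360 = 2030.74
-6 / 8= -0.75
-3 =-3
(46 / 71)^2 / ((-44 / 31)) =-16399 / 55451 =-0.30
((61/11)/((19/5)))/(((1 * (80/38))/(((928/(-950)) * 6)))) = -21228/5225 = -4.06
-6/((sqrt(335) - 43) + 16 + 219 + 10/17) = -333948/10622261 + 1734 * sqrt(335)/10622261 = -0.03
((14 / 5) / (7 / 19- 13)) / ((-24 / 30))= 133 / 480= 0.28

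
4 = 4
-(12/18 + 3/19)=-47/57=-0.82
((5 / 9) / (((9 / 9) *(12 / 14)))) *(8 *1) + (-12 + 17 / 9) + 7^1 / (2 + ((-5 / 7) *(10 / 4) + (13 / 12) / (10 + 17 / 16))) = 1096333 / 62667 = 17.49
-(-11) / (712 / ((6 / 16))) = 33 / 5696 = 0.01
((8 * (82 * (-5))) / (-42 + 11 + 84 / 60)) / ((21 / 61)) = 250100 / 777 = 321.88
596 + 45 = 641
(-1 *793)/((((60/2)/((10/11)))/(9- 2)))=-5551/33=-168.21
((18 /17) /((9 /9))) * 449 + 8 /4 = 8116 /17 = 477.41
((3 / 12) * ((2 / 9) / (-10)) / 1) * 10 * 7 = -7 / 18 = -0.39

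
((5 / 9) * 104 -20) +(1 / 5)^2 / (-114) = 37.78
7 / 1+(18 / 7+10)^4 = 59986343 / 2401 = 24983.90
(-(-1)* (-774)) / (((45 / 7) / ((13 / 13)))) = -602 / 5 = -120.40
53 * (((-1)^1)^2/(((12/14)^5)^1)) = 890771/7776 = 114.55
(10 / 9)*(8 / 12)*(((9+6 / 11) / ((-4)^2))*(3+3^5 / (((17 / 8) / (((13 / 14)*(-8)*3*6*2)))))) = -2756675 / 204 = -13513.11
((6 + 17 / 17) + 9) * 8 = 128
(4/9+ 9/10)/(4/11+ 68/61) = 81191/89280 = 0.91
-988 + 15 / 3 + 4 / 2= -981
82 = 82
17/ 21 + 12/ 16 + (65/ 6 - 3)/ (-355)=45847/ 29820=1.54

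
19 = 19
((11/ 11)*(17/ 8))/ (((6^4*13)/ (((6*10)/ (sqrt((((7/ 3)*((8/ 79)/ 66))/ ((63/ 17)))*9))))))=5*sqrt(14773)/ 7488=0.08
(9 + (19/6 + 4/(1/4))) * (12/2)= 169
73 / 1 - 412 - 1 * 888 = -1227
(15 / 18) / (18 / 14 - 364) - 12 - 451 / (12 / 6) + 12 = -1717651 / 7617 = -225.50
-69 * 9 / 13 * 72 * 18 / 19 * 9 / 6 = -1207224 / 247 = -4887.55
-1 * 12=-12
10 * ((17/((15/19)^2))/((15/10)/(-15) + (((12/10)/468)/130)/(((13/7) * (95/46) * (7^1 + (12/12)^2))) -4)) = -12055378400/181213701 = -66.53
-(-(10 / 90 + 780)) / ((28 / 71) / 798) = 9471329 / 6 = 1578554.83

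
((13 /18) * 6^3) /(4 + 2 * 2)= 39 /2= 19.50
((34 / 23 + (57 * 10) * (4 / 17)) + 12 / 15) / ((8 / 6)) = 399981 / 3910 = 102.30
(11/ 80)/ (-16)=-11/ 1280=-0.01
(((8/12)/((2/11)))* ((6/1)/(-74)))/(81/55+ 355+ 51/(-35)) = -4235/5057197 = -0.00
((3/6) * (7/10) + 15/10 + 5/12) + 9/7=373/105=3.55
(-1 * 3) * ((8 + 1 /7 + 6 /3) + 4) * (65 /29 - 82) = 686961 /203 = 3384.04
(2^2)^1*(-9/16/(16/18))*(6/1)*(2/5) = -243/40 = -6.08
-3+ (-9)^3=-732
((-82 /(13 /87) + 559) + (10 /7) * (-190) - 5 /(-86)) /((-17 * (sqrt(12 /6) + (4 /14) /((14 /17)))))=-14305753 /5045534 + 700981897 * sqrt(2) /85774078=8.72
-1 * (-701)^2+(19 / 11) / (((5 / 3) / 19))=-27025972 / 55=-491381.31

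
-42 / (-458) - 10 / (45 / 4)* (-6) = 3727 / 687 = 5.43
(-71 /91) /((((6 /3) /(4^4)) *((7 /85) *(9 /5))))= -3862400 /5733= -673.71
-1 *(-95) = 95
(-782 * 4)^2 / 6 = 4892192 / 3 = 1630730.67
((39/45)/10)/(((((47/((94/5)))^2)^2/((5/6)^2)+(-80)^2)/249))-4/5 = -514342/645625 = -0.80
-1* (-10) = 10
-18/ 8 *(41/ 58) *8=-369/ 29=-12.72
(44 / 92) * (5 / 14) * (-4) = -110 / 161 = -0.68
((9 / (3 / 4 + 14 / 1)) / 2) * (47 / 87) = 282 / 1711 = 0.16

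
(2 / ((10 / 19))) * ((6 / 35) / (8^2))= 57 / 5600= 0.01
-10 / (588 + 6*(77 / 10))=-50 / 3171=-0.02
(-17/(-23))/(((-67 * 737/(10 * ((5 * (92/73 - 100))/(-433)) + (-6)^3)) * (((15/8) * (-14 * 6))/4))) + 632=7146747882707656/11308146775695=632.00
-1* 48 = -48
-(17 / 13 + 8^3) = -513.31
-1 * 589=-589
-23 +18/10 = -106/5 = -21.20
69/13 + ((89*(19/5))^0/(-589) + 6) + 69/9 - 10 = 206111/22971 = 8.97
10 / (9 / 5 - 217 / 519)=12975 / 1793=7.24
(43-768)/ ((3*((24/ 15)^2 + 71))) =-18125/ 5517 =-3.29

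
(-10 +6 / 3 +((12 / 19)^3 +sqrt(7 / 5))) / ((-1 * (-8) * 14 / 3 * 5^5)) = -2847 / 42868750 +3 * sqrt(35) / 1750000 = -0.00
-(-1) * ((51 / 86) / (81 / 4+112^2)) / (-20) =-51 / 21610510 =-0.00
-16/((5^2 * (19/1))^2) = -16/225625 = -0.00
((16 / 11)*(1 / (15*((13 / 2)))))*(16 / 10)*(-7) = -1792 / 10725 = -0.17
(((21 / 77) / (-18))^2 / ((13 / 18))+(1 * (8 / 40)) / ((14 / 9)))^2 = 50353216 / 3031053025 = 0.02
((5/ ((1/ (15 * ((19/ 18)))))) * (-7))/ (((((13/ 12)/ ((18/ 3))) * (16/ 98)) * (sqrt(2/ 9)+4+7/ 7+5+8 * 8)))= -162762075/ 640666+1466325 * sqrt(2)/ 1281332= -252.43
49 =49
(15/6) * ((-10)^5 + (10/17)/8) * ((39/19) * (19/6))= -441999675/272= -1624998.81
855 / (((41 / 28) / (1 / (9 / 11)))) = 29260 / 41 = 713.66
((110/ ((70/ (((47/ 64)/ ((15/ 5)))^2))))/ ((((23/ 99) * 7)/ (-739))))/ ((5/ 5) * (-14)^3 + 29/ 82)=8098589411/ 519273129984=0.02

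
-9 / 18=-1 / 2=-0.50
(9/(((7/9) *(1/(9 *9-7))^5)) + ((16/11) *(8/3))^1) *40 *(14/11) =474512376547840/363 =1307196629608.37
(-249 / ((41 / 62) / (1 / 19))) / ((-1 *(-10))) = -7719 / 3895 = -1.98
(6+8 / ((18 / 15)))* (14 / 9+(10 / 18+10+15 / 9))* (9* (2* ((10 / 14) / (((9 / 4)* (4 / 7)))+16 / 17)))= 2158096 / 459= 4701.73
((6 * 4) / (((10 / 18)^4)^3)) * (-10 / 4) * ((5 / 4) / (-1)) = 847288609443 / 9765625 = 86762.35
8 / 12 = 2 / 3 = 0.67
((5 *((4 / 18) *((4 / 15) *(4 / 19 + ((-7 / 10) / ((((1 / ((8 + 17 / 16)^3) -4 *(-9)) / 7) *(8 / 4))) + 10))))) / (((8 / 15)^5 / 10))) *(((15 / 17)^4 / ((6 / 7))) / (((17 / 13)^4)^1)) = 5734029290170744951171875 / 34047841671783635550208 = 168.41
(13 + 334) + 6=353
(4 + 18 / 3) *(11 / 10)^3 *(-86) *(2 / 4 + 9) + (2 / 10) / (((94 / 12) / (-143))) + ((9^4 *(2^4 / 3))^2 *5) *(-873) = -25120000184118229 / 4700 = -5344680890237.92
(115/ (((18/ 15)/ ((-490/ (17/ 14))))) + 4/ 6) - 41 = -1974307/ 51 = -38711.90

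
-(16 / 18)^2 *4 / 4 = -64 / 81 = -0.79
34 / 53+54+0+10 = 3426 / 53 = 64.64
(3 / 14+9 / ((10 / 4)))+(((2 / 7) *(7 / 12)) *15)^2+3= 1829 / 140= 13.06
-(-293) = 293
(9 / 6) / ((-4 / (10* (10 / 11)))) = -75 / 22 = -3.41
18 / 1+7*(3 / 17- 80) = -9193 / 17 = -540.76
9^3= 729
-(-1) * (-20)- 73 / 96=-1993 / 96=-20.76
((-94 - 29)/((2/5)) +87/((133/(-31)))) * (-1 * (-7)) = -87189/38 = -2294.45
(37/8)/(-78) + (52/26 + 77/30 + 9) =42143/3120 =13.51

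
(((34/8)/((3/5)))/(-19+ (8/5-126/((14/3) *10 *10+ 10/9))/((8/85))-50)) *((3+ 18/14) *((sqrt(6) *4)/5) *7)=-114512 *sqrt(6)/36955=-7.59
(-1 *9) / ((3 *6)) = -1 / 2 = -0.50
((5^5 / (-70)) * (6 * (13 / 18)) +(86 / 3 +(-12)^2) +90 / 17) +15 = -117 / 238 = -0.49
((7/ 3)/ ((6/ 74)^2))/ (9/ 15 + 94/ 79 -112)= -540755/ 167913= -3.22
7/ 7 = 1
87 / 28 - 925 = -25813 / 28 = -921.89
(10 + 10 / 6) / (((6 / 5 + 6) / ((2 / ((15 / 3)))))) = 35 / 54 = 0.65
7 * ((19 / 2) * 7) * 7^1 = 3258.50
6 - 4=2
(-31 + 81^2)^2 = 42640900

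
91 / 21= 4.33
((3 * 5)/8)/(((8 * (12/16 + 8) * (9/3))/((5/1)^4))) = 625/112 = 5.58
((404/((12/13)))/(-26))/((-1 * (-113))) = -101/678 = -0.15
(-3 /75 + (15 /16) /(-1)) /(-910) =391 /364000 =0.00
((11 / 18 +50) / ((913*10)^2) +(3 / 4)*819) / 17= 921635565761 / 25507211400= 36.13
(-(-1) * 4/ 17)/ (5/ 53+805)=106/ 362695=0.00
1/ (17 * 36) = 1/ 612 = 0.00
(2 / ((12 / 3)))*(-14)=-7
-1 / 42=-0.02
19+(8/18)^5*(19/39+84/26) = 43903789/2302911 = 19.06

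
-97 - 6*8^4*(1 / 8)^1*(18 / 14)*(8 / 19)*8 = -1782373 / 133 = -13401.30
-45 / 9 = -5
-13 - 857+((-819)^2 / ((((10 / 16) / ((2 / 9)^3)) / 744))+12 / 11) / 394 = 694618916 / 32505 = 21369.60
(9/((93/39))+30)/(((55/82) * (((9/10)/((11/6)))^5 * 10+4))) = 78561775875/6685542367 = 11.75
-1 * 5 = -5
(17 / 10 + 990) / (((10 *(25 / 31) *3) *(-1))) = -307427 / 7500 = -40.99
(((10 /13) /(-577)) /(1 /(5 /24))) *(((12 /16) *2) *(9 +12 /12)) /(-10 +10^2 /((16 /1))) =25 /22503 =0.00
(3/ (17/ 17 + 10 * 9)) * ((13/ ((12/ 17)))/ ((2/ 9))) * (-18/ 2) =-1377/ 56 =-24.59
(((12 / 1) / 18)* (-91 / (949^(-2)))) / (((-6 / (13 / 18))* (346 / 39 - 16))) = -13850342779 / 15012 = -922618.09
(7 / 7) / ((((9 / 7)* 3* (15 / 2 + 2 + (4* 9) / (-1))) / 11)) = -154 / 1431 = -0.11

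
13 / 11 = 1.18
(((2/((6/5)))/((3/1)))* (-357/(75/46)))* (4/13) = -21896/585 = -37.43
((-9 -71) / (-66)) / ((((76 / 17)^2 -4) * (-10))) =-289 / 38115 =-0.01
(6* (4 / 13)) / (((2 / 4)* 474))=8 / 1027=0.01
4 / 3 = 1.33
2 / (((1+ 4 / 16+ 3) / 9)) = 72 / 17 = 4.24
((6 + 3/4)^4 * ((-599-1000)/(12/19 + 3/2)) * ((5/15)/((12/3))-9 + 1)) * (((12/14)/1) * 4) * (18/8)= 95104312.81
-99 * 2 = -198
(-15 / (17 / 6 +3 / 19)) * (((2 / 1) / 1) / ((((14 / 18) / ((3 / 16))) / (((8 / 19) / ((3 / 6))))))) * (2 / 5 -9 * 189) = 3462.47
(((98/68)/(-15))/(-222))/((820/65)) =637/18568080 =0.00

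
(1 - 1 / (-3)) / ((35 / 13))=52 / 105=0.50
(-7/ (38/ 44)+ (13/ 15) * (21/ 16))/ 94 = -10591/ 142880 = -0.07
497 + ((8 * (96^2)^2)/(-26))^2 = 115422332637497369/169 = 682972382470398.63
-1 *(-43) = 43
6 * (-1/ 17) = -6/ 17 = -0.35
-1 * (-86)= 86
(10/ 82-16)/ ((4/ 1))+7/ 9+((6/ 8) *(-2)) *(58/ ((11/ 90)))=-11608901/ 16236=-715.01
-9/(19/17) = -153/19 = -8.05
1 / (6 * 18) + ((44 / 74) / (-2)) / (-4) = 167 / 1998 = 0.08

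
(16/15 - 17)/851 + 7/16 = 85531/204240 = 0.42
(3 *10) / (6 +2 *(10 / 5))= 3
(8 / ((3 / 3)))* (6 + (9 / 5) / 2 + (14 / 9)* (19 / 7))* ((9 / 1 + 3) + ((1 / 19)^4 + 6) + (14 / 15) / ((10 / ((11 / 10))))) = 3542276671934 / 2199166875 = 1610.74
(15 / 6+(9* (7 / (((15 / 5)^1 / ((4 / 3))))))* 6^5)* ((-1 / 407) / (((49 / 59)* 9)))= -25692199 / 358974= -71.57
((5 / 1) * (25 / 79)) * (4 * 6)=3000 / 79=37.97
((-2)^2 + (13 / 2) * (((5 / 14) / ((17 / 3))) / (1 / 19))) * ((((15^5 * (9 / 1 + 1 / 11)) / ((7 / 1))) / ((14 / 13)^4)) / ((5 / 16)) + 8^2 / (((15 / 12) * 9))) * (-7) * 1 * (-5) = 1610088671199431 / 1663893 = 967663588.46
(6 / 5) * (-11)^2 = 726 / 5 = 145.20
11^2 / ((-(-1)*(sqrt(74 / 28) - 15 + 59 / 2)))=49126 / 5813 - 242*sqrt(518) / 5813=7.50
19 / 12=1.58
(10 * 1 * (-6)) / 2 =-30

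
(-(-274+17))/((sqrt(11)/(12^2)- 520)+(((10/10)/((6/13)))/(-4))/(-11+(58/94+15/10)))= -1931894790546240/3908433797461549- 25802902800 * sqrt(11)/3908433797461549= -0.49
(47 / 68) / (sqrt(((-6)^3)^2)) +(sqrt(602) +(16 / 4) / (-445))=-37837 / 6536160 +sqrt(602)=24.53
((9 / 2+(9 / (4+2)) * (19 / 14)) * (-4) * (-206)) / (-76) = -18849 / 266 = -70.86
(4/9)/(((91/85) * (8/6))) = 85/273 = 0.31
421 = 421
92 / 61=1.51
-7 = -7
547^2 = 299209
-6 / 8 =-3 / 4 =-0.75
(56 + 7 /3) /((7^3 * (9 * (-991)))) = -25 /1311093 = -0.00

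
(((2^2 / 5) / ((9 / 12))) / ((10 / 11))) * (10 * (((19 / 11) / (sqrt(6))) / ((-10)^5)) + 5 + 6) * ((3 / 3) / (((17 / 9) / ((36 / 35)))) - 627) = -120271096 / 14875 + 2360693 * sqrt(6) / 111562500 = -8085.40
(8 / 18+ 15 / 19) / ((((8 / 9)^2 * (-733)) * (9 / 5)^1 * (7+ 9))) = -1055 / 14261248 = -0.00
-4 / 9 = -0.44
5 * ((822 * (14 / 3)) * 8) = 153440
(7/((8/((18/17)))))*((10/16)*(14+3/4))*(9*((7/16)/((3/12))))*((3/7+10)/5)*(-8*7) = -15711.84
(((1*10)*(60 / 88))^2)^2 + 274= 2435.10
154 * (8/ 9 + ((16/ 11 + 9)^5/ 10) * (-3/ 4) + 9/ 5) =-3800373802799/ 2635380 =-1442059.13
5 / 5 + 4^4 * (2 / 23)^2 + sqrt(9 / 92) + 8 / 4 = 3 * sqrt(23) / 46 + 2611 / 529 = 5.25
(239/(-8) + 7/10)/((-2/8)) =1167/10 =116.70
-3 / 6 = -0.50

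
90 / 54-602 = -1801 / 3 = -600.33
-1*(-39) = 39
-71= -71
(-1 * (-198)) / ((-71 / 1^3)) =-198 / 71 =-2.79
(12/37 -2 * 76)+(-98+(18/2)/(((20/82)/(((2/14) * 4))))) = -296024/1295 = -228.59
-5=-5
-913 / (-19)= 913 / 19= 48.05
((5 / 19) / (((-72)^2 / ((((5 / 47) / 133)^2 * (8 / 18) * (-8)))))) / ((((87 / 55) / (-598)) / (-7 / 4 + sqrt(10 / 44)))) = -2055625 / 26906755417164 + 186875 * sqrt(110) / 94173643960074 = -0.00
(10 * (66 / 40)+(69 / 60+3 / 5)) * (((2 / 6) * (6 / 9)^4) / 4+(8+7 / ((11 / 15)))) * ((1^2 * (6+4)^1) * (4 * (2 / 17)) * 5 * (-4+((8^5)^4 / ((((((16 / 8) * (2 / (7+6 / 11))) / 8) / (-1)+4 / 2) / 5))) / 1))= 327922739201810098964269584400 / 14586561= 22481155030429043484908.44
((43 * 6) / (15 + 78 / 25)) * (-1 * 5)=-10750 / 151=-71.19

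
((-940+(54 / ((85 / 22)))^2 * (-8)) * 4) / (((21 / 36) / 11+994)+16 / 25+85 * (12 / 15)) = -9.42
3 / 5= 0.60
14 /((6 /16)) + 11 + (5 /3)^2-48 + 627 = 5671 /9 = 630.11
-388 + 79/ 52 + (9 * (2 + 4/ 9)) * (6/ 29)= -575949/ 1508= -381.93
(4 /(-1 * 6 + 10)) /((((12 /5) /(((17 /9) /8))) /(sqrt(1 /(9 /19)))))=85 * sqrt(19) /2592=0.14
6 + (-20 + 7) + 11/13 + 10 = 50/13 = 3.85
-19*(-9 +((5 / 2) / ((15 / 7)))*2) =380 / 3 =126.67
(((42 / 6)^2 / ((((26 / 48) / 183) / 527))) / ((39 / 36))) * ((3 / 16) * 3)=765548658 / 169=4529873.72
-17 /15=-1.13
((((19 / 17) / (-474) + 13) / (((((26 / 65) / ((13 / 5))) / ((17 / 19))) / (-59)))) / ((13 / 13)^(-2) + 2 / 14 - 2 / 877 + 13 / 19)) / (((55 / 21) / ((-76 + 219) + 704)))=-53162279599429 / 67259020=-790411.15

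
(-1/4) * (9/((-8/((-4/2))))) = -9/16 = -0.56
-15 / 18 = -5 / 6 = -0.83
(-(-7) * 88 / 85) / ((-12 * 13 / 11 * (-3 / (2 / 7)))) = 484 / 9945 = 0.05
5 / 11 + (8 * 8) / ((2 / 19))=6693 / 11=608.45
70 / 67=1.04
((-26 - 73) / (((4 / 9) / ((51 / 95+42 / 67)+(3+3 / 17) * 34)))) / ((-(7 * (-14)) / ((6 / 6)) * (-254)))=88441551 / 90535760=0.98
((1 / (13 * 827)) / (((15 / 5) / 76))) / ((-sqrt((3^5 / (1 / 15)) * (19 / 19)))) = -0.00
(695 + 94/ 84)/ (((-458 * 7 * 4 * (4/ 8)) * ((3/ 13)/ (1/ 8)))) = -380081/ 6463296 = -0.06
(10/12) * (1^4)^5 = 5/6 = 0.83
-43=-43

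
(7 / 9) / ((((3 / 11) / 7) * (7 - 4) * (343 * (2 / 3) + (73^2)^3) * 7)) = 77 / 12258072347931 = 0.00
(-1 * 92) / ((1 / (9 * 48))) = -39744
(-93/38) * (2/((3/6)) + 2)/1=-279/19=-14.68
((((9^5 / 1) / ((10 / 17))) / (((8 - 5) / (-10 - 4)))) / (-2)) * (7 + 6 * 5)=86664249 / 10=8666424.90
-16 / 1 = -16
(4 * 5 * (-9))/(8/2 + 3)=-180/7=-25.71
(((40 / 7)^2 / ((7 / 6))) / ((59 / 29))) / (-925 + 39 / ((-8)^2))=-17817600 / 1197241157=-0.01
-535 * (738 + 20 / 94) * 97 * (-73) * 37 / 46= 2431641316460 / 1081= 2249436925.49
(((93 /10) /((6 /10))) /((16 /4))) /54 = 31 /432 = 0.07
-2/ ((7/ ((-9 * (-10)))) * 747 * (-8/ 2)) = 5/ 581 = 0.01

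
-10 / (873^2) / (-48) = 5 / 18291096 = 0.00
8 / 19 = 0.42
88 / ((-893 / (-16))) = 1408 / 893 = 1.58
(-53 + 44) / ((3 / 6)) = -18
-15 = -15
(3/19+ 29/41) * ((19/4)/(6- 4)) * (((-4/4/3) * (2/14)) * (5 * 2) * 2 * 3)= -1685/287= -5.87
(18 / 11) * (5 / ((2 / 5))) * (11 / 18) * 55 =1375 / 2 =687.50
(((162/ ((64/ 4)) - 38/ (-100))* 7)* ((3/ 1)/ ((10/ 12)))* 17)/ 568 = 2250171/ 284000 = 7.92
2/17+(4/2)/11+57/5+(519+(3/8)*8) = 499009/935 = 533.70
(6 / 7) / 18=1 / 21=0.05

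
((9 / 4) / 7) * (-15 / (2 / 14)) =-135 / 4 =-33.75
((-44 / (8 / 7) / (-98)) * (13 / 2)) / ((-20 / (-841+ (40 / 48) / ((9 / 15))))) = 308737 / 2880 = 107.20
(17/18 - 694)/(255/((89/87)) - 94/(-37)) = -41080175/14925798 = -2.75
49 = 49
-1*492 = -492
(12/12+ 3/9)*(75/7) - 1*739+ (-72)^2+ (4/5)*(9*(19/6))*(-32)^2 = 973227/35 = 27806.49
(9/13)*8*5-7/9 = 26.91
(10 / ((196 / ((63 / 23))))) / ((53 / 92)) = 90 / 371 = 0.24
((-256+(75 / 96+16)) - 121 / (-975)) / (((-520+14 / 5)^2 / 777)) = -1932076027 / 2781956736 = -0.69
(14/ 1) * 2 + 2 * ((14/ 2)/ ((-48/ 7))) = 25.96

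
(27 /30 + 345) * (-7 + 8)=3459 /10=345.90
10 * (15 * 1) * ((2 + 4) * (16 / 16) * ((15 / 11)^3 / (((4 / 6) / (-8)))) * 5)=-182250000 / 1331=-136927.12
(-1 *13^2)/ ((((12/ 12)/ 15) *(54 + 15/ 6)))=-5070/ 113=-44.87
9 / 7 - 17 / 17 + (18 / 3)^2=254 / 7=36.29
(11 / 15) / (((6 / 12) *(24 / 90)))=11 / 2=5.50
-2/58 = -1/29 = -0.03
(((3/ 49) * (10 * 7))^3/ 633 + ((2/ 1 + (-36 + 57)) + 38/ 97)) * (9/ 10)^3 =120348668673/ 7020181000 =17.14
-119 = -119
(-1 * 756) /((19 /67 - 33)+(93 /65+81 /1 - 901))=1097460 /1235783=0.89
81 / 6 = 27 / 2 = 13.50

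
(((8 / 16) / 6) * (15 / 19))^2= 25 / 5776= 0.00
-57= -57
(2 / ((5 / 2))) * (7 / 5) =28 / 25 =1.12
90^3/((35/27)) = 3936600/7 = 562371.43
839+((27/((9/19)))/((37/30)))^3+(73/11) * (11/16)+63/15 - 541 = 401259955273/4052240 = 99021.76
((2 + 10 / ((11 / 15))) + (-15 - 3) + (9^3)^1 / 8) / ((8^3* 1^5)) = 7811 / 45056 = 0.17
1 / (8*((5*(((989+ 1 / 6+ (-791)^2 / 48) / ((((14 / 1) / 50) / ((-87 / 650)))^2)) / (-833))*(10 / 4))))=-110369168 / 42459630075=-0.00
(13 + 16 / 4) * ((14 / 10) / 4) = 119 / 20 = 5.95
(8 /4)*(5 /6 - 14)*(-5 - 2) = 553 /3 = 184.33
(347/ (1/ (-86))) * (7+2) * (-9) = 2417202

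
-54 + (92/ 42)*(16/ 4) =-45.24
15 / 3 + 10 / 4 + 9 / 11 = 8.32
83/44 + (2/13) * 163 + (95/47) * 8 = 1159601/26884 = 43.13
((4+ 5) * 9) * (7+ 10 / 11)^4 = 4640470641 / 14641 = 316950.39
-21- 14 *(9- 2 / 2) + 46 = -87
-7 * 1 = -7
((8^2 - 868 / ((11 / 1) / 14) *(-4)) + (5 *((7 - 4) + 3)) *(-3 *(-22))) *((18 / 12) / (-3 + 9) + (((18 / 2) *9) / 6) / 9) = 124411 / 11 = 11310.09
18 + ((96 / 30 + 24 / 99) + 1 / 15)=1183 / 55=21.51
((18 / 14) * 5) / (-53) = -45 / 371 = -0.12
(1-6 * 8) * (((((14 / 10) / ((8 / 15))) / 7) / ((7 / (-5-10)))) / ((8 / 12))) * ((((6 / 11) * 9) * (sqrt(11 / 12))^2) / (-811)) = -0.31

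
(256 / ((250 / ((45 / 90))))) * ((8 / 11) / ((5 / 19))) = 9728 / 6875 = 1.41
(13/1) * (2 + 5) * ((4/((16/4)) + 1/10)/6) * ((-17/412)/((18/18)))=-17017/24720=-0.69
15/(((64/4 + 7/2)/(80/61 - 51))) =-30310/793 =-38.22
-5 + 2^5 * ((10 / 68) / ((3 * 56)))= -1775 / 357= -4.97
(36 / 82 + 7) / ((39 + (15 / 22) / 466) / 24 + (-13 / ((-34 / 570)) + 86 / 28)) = 2976770720 / 89089812127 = 0.03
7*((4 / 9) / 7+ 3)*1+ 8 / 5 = 1037 / 45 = 23.04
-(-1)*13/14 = 13/14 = 0.93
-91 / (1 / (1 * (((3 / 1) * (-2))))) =546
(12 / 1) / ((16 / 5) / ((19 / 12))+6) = 190 / 127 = 1.50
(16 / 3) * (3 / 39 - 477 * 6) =-595280 / 39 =-15263.59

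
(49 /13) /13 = 49 /169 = 0.29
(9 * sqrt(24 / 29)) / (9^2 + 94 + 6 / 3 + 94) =0.03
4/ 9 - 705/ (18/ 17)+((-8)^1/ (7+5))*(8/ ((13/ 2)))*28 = -161077/ 234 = -688.36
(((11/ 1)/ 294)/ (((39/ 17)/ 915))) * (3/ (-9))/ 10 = -11407/ 22932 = -0.50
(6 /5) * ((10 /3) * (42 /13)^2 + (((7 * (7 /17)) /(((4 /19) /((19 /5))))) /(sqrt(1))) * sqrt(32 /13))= 7056 /169 + 106134 * sqrt(26) /5525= 139.70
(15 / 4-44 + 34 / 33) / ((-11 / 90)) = 77655 / 242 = 320.89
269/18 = 14.94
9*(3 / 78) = 9 / 26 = 0.35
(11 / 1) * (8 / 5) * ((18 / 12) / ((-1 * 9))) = -44 / 15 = -2.93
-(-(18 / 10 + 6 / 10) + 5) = -13 / 5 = -2.60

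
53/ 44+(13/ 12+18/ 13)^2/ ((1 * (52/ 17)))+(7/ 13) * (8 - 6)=59476555/ 13920192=4.27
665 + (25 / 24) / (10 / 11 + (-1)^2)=335435 / 504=665.55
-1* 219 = -219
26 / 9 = 2.89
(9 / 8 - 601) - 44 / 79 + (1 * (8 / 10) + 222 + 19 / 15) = -3567943 / 9480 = -376.37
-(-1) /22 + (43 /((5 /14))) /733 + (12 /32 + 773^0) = 1.58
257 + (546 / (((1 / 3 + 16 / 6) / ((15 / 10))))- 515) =15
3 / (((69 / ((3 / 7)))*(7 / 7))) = 3 / 161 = 0.02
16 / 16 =1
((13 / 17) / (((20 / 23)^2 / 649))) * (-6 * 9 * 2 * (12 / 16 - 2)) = 120505671 / 1360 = 88607.11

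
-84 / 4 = -21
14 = 14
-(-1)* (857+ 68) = 925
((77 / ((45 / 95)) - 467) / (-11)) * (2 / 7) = 5480 / 693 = 7.91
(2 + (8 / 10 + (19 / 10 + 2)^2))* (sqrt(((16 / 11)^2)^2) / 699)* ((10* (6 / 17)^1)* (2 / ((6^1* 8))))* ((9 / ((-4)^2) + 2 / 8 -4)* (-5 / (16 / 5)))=9005 / 225544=0.04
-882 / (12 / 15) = -2205 / 2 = -1102.50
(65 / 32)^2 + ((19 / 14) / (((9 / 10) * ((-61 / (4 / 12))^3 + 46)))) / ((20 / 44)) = 148294324469 / 35941635072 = 4.13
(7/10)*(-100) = -70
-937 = -937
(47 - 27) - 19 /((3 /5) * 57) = 175 /9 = 19.44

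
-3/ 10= -0.30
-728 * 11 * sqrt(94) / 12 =-2002 * sqrt(94) / 3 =-6470.04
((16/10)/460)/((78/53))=53/22425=0.00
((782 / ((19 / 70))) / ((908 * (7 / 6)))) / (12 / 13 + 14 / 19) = 15249 / 9307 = 1.64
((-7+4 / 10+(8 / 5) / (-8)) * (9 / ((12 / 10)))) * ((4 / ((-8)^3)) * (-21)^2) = 22491 / 128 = 175.71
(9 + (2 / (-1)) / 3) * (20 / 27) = 6.17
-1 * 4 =-4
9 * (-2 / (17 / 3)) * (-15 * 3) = 2430 / 17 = 142.94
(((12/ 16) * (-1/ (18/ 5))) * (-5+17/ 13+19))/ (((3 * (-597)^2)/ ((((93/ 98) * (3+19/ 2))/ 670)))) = -775/ 14676113088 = -0.00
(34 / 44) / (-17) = -1 / 22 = -0.05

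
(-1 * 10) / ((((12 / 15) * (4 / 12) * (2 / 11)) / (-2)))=825 / 2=412.50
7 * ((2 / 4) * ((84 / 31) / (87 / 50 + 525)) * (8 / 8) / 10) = 490 / 272149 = 0.00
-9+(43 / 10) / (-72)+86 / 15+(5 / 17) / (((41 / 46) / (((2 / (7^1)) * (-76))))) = -7371281 / 702576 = -10.49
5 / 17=0.29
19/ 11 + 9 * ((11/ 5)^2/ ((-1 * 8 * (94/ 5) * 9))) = 70109/ 41360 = 1.70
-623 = -623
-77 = -77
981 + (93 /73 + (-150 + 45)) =64041 /73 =877.27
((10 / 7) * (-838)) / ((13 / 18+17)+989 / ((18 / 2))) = -150840 / 16079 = -9.38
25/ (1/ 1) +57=82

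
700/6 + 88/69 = 8138/69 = 117.94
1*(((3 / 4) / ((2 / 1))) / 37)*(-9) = -27 / 296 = -0.09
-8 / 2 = -4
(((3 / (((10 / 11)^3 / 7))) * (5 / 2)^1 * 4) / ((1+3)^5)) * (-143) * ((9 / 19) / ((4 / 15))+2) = -1147136991 / 7782400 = -147.40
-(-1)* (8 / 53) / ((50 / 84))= 0.25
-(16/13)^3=-4096/2197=-1.86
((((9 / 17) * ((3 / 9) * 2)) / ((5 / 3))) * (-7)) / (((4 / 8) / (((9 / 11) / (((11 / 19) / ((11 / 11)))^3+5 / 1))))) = -0.47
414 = 414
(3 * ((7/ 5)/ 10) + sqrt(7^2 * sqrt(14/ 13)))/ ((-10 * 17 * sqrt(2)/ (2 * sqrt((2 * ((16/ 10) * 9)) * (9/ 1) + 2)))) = -1.02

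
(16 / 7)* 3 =48 / 7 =6.86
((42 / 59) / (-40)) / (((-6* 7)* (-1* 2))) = -1 / 4720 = -0.00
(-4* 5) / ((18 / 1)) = -10 / 9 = -1.11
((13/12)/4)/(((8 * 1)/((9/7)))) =39/896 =0.04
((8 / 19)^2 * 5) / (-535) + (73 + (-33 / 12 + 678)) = 115610355 / 154508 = 748.25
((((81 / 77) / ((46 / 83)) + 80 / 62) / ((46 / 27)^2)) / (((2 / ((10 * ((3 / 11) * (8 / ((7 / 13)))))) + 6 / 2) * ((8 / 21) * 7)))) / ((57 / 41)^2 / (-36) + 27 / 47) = 11795935605233715 / 45475634881693786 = 0.26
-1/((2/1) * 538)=-1/1076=-0.00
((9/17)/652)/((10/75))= 135/22168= 0.01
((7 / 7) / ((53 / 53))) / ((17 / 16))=16 / 17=0.94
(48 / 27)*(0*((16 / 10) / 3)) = 0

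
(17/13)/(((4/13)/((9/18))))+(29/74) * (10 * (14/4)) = 4689/296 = 15.84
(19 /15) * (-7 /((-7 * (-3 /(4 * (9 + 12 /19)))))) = -244 /15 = -16.27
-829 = -829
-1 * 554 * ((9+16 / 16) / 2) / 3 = -2770 / 3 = -923.33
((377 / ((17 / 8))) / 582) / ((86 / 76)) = 57304 / 212721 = 0.27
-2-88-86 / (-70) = -3107 / 35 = -88.77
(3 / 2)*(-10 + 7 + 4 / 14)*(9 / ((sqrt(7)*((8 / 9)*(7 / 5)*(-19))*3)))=405*sqrt(7) / 5488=0.20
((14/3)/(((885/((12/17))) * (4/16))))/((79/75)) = 1120/79237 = 0.01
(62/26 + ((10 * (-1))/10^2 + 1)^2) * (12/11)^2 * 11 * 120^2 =86116608/143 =602214.04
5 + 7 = 12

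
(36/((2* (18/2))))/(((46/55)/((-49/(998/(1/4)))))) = -2695/91816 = -0.03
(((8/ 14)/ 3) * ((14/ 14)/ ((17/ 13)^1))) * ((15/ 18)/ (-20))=-13/ 2142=-0.01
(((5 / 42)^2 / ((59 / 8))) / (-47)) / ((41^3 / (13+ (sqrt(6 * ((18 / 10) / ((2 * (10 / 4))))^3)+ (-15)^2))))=-1700 / 12040429779 - 6 * sqrt(6) / 46823893585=-0.00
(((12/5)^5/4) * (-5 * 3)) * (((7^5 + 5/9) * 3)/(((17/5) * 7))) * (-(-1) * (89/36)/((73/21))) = -69791424768/155125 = -449904.43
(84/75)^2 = 784/625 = 1.25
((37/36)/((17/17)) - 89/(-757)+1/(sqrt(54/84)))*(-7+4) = -sqrt(14) - 31213/9084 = -7.18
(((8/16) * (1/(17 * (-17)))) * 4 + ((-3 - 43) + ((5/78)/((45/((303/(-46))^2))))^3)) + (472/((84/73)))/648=-3714267171663546738857/81859519364532908544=-45.37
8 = 8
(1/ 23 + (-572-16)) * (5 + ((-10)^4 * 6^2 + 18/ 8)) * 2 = -19473512167/ 46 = -423337221.02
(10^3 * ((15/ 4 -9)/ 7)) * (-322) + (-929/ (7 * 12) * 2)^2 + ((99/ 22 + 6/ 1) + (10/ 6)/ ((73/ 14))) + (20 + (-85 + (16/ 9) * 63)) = 31168885543/ 128772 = 242047.07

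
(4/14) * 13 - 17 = -93/7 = -13.29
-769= -769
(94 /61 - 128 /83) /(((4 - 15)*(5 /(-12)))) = -72 /278465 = -0.00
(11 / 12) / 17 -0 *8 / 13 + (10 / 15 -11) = -699 / 68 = -10.28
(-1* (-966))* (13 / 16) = 6279 / 8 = 784.88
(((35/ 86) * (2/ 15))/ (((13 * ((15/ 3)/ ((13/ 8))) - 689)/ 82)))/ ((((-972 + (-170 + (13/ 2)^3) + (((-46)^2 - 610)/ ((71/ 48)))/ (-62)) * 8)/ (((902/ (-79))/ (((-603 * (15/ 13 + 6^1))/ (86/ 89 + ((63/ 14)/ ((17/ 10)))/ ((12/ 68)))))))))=61733588644/ 1506467461870958679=0.00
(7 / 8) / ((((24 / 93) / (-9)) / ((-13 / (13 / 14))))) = 13671 / 32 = 427.22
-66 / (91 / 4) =-264 / 91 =-2.90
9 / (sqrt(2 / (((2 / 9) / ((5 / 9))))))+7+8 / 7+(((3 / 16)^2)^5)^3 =9*sqrt(5) / 5+75765995759740204755518443673904303375 / 9304595970494411110326649421962412032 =12.17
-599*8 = -4792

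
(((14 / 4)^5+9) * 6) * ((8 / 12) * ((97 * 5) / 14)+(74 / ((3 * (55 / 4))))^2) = 17145214853 / 203280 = 84342.85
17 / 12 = 1.42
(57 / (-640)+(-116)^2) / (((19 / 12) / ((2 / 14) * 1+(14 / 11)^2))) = 38572176057 / 2574880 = 14980.18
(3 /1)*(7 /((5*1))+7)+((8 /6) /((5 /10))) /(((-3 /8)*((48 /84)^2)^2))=-7469 /180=-41.49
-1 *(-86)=86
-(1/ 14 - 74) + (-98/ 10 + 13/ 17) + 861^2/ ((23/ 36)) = 31759967769/ 27370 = 1160393.42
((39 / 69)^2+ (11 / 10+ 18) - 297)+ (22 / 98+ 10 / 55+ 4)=-778904389 / 2851310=-273.17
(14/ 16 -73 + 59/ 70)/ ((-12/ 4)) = 6653/ 280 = 23.76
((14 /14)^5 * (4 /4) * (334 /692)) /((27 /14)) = 0.25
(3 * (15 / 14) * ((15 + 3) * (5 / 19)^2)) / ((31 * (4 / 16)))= 40500 / 78337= 0.52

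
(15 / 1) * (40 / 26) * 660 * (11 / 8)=272250 / 13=20942.31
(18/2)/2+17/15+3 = 259/30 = 8.63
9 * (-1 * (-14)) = 126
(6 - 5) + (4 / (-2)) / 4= 1 / 2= 0.50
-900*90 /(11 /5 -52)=135000 /83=1626.51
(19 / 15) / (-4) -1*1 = -79 / 60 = -1.32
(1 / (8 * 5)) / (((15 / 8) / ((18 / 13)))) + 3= 981 / 325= 3.02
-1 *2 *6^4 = -2592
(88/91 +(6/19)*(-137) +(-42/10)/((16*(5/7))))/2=-29506163/1383200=-21.33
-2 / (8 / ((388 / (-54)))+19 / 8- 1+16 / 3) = -4656 / 13025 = -0.36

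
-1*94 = -94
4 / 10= 2 / 5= 0.40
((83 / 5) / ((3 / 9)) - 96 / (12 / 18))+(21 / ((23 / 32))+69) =462 / 115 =4.02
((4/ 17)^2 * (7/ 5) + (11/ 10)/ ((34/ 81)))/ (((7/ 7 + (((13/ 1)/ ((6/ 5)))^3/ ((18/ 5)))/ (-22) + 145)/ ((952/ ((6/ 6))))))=3735014976/ 188957227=19.77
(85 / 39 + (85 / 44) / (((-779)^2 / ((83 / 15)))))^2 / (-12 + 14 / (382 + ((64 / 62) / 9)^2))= -2836566831846366647665701 / 7143815767493495635845872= -0.40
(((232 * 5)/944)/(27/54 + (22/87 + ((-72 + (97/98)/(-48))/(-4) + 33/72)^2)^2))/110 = 84918186431232344064/884725151077299644181979657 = 0.00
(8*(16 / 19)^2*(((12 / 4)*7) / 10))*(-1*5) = -21504 / 361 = -59.57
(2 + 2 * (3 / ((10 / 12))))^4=4477456 / 625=7163.93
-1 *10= -10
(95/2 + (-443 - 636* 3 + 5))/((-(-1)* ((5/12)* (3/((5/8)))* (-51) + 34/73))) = 335581/14824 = 22.64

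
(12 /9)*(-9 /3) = -4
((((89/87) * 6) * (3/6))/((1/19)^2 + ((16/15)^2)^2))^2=2645601874062890625/472744954036411081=5.60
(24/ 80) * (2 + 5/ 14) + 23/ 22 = 2699/ 1540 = 1.75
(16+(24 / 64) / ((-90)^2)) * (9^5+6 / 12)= 40815132499 / 43200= 944794.73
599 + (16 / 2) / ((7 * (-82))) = 171909 / 287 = 598.99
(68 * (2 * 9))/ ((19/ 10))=12240/ 19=644.21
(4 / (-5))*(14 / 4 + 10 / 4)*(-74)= 1776 / 5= 355.20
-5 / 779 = -0.01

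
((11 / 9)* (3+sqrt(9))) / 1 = 22 / 3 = 7.33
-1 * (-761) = 761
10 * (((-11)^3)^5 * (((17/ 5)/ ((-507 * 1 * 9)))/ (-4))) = -71013218880066067/ 9126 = -7781417804083.51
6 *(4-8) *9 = -216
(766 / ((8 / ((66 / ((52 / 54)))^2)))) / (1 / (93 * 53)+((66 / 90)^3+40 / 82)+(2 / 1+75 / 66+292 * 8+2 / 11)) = 760399923537131625 / 3956285800769458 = 192.20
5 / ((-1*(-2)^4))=-0.31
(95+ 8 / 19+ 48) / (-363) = -2725 / 6897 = -0.40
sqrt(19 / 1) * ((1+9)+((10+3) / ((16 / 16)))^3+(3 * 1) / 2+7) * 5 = 22155 * sqrt(19) / 2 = 48285.70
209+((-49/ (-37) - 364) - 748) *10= -10897.76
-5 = -5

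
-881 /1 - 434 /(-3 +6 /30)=-726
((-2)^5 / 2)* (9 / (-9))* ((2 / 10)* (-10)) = -32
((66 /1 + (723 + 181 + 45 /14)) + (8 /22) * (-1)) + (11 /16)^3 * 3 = 307136773 /315392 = 973.83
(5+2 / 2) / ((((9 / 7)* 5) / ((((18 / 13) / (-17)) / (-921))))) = 28 / 339235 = 0.00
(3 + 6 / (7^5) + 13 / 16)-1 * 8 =-1125973 / 268912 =-4.19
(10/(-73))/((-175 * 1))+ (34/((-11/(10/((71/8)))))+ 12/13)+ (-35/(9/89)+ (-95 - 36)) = -111987700316/233468235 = -479.67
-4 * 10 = -40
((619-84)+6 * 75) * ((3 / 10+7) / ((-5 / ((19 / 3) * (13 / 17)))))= -3552107 / 510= -6964.92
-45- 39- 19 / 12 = -1027 / 12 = -85.58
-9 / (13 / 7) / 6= -21 / 26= -0.81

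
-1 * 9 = -9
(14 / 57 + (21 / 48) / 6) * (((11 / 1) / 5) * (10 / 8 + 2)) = 83083 / 36480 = 2.28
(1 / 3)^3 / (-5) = -1 / 135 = -0.01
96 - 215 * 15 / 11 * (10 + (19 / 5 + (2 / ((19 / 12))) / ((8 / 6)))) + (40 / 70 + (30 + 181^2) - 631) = 40865849 / 1463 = 27932.91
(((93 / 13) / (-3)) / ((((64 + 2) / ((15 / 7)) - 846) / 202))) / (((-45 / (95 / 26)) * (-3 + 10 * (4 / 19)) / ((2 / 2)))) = 5651455 / 105393132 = 0.05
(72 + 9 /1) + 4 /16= 325 /4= 81.25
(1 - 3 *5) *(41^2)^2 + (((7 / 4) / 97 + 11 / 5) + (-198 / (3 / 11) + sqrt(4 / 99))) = -76749072897 / 1940 + 2 *sqrt(11) / 33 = -39561377.58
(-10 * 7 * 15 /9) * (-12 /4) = 350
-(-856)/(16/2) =107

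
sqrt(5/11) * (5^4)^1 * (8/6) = 2500 * sqrt(55)/33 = 561.83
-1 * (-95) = 95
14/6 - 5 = -8/3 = -2.67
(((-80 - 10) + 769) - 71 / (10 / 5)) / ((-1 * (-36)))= 143 / 8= 17.88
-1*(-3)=3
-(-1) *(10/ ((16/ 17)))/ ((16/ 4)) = 85/ 32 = 2.66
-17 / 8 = -2.12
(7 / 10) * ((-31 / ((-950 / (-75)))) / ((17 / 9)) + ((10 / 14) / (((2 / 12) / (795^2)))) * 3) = 36745927641 / 6460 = 5688224.09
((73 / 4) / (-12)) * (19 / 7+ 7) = -1241 / 84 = -14.77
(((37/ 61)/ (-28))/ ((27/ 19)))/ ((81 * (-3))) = 703/ 11206188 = 0.00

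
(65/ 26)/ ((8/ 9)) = 45/ 16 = 2.81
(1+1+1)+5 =8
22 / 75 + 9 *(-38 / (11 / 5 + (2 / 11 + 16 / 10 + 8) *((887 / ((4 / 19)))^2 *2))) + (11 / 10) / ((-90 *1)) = 47727721393 / 169783002900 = 0.28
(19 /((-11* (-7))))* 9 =2.22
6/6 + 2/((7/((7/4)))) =3/2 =1.50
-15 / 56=-0.27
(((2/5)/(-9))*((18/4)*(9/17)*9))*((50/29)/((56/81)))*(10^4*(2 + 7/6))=-259706250/3451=-75255.36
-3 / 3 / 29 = -1 / 29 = -0.03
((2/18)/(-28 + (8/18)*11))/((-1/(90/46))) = 45/4784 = 0.01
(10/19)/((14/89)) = 445/133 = 3.35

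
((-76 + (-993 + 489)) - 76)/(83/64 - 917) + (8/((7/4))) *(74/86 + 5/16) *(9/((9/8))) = 769344944/17640105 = 43.61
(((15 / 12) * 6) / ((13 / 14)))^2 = 11025 / 169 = 65.24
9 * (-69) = -621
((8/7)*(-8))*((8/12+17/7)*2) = -8320/147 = -56.60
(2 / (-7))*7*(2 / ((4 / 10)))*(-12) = 120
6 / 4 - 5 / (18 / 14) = -43 / 18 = -2.39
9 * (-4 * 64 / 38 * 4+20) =-1188 / 19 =-62.53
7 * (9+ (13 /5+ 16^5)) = 7340113.20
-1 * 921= -921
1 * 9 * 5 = 45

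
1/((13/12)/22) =264/13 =20.31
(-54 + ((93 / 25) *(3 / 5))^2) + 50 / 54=-20288918 / 421875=-48.09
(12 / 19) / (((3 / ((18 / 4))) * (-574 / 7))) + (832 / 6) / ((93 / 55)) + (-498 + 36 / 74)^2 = 73671365021545 / 297539829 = 247601.69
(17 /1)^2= 289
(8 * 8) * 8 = 512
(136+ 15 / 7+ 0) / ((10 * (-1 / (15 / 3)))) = -967 / 14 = -69.07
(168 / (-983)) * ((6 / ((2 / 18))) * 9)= -81648 / 983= -83.06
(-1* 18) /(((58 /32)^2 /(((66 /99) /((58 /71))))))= -109056 /24389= -4.47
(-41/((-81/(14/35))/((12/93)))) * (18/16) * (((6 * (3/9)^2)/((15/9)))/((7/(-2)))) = -164/48825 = -0.00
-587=-587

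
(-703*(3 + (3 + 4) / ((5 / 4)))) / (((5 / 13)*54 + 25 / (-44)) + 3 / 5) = -17290988 / 59491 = -290.65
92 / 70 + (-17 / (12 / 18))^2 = 91219 / 140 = 651.56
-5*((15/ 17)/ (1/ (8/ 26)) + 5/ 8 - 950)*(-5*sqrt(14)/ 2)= -41950375*sqrt(14)/ 3536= -44390.25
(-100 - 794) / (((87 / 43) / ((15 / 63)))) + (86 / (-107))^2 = -729033266 / 6972441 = -104.56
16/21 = 0.76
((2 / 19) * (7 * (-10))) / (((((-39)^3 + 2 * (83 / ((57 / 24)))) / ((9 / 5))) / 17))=612 / 160819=0.00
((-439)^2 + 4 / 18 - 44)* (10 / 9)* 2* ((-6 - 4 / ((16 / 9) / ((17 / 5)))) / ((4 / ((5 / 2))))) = -789013225 / 216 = -3652839.00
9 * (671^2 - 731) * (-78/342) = -17530890/19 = -922678.42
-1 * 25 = -25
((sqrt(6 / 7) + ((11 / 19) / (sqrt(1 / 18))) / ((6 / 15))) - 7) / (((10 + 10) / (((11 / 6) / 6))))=-77 / 720 + 11*sqrt(42) / 5040 + 121*sqrt(2) / 1824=0.00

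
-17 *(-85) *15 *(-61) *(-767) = 1014108225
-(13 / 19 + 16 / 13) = -473 / 247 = -1.91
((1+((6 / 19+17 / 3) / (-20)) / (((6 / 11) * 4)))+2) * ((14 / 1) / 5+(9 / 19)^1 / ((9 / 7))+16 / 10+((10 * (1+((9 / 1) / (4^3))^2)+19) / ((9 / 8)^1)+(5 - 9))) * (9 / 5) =458139036403 / 3326976000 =137.70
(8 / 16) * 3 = 3 / 2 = 1.50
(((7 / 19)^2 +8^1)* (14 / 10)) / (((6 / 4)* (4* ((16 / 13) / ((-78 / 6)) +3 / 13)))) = 13.95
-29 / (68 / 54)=-783 / 34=-23.03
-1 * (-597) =597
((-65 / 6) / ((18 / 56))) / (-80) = 91 / 216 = 0.42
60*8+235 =715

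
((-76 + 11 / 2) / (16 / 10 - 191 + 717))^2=497025 / 27836176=0.02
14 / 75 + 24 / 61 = 2654 / 4575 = 0.58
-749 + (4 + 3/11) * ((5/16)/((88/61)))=-11586177/15488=-748.07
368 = 368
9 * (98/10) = 441/5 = 88.20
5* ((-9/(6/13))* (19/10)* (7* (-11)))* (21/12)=399399/16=24962.44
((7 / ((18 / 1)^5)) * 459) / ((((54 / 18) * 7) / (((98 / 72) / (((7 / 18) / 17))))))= 2023 / 419904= 0.00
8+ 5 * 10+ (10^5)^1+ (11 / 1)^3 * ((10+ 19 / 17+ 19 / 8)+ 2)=16412305 / 136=120678.71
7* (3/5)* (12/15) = 84/25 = 3.36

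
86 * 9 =774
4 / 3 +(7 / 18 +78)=1435 / 18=79.72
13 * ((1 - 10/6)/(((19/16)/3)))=-416/19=-21.89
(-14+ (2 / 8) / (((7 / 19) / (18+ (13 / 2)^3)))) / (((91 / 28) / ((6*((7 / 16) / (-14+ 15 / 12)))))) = -41343 / 3536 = -11.69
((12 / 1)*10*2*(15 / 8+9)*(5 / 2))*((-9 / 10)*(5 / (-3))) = 19575 / 2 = 9787.50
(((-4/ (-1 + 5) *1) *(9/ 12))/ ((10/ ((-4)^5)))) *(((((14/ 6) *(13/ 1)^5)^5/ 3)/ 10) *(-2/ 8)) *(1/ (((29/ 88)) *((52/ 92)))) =-295434456904135352020800949475677568/ 176175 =-1676937459367874851828017000000.00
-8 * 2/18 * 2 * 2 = -32/9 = -3.56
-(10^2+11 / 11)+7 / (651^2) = -6114842 / 60543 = -101.00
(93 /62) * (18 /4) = 27 /4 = 6.75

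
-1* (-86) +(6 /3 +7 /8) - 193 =-833 /8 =-104.12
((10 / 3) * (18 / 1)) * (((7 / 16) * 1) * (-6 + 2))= -105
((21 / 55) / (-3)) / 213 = -7 / 11715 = -0.00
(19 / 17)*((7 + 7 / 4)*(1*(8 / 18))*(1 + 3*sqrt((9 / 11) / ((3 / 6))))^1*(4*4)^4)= 43581440 / 153 + 43581440*sqrt(22) / 187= 1377974.75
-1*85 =-85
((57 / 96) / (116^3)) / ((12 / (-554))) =-5263 / 299692032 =-0.00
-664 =-664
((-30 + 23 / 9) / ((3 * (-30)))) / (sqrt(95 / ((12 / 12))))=13 * sqrt(95) / 4050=0.03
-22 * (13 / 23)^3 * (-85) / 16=2054195 / 97336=21.10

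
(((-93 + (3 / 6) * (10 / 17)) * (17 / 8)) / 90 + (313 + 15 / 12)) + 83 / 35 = 314.43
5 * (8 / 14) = 20 / 7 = 2.86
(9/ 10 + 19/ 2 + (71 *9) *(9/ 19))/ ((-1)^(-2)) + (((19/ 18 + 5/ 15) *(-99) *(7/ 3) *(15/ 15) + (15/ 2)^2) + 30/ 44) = 616751/ 12540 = 49.18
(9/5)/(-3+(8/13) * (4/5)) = -117/163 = -0.72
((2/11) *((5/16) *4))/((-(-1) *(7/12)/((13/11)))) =390/847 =0.46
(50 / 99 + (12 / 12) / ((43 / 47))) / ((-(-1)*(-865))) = -6803 / 3682305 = -0.00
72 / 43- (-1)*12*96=49608 / 43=1153.67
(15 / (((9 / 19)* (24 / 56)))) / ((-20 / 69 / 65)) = -198835 / 12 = -16569.58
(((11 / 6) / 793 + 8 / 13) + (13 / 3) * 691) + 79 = 14625859 / 4758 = 3073.95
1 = 1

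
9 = 9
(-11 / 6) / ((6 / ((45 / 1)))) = -55 / 4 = -13.75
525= 525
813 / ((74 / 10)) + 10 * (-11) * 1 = -5 / 37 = -0.14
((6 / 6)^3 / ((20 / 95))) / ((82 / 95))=1805 / 328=5.50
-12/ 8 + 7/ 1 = 11/ 2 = 5.50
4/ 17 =0.24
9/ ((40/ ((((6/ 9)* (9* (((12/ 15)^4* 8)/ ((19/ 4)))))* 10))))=110592/ 11875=9.31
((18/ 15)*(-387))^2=5391684/ 25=215667.36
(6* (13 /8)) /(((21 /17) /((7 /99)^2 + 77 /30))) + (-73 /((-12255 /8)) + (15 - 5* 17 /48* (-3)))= 26045211271 /640593360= 40.66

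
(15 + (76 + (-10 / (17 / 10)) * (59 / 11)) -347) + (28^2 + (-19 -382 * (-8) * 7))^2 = 91804351591 / 187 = 490932361.45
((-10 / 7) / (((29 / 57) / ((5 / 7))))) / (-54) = 475 / 12789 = 0.04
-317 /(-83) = 3.82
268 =268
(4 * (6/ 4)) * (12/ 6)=12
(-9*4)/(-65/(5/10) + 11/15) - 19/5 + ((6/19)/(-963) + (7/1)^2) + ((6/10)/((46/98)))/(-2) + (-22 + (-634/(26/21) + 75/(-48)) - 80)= -161466293824799/282876987120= -570.80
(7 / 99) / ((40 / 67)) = 469 / 3960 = 0.12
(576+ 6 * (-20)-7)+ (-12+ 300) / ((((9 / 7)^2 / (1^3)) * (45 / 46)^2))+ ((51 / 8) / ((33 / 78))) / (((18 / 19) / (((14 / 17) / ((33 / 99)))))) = 537551197 / 801900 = 670.35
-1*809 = -809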